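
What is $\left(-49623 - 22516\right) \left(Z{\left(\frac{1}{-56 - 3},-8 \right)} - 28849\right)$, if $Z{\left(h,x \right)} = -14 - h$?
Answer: $\frac{122846657324}{59} \approx 2.0821 \cdot 10^{9}$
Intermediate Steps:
$\left(-49623 - 22516\right) \left(Z{\left(\frac{1}{-56 - 3},-8 \right)} - 28849\right) = \left(-49623 - 22516\right) \left(\left(-14 - \frac{1}{-56 - 3}\right) - 28849\right) = - 72139 \left(\left(-14 - \frac{1}{-59}\right) - 28849\right) = - 72139 \left(\left(-14 - - \frac{1}{59}\right) - 28849\right) = - 72139 \left(\left(-14 + \frac{1}{59}\right) - 28849\right) = - 72139 \left(- \frac{825}{59} - 28849\right) = \left(-72139\right) \left(- \frac{1702916}{59}\right) = \frac{122846657324}{59}$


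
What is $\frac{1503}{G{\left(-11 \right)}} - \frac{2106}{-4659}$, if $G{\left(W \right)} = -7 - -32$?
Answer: $\frac{2351709}{38825} \approx 60.572$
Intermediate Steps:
$G{\left(W \right)} = 25$ ($G{\left(W \right)} = -7 + 32 = 25$)
$\frac{1503}{G{\left(-11 \right)}} - \frac{2106}{-4659} = \frac{1503}{25} - \frac{2106}{-4659} = 1503 \cdot \frac{1}{25} - - \frac{702}{1553} = \frac{1503}{25} + \frac{702}{1553} = \frac{2351709}{38825}$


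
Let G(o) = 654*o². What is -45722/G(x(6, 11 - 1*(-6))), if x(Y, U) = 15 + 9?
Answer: -22861/188352 ≈ -0.12137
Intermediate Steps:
x(Y, U) = 24
-45722/G(x(6, 11 - 1*(-6))) = -45722/(654*24²) = -45722/(654*576) = -45722/376704 = -45722*1/376704 = -22861/188352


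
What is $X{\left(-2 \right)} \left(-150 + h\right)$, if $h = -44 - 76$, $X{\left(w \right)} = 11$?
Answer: $-2970$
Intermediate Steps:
$h = -120$
$X{\left(-2 \right)} \left(-150 + h\right) = 11 \left(-150 - 120\right) = 11 \left(-270\right) = -2970$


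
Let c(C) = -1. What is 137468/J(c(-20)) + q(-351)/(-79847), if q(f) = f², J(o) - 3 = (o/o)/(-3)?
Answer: 8232059145/159694 ≈ 51549.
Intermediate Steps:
J(o) = 8/3 (J(o) = 3 + (o/o)/(-3) = 3 + 1*(-⅓) = 3 - ⅓ = 8/3)
137468/J(c(-20)) + q(-351)/(-79847) = 137468/(8/3) + (-351)²/(-79847) = 137468*(3/8) + 123201*(-1/79847) = 103101/2 - 123201/79847 = 8232059145/159694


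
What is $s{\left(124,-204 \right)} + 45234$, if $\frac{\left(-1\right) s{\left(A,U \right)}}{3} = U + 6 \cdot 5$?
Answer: $45756$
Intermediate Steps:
$s{\left(A,U \right)} = -90 - 3 U$ ($s{\left(A,U \right)} = - 3 \left(U + 6 \cdot 5\right) = - 3 \left(U + 30\right) = - 3 \left(30 + U\right) = -90 - 3 U$)
$s{\left(124,-204 \right)} + 45234 = \left(-90 - -612\right) + 45234 = \left(-90 + 612\right) + 45234 = 522 + 45234 = 45756$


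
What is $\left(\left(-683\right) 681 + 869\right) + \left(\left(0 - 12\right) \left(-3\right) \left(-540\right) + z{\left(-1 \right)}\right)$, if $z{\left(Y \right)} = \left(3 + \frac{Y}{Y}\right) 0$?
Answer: $-483694$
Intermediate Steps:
$z{\left(Y \right)} = 0$ ($z{\left(Y \right)} = \left(3 + 1\right) 0 = 4 \cdot 0 = 0$)
$\left(\left(-683\right) 681 + 869\right) + \left(\left(0 - 12\right) \left(-3\right) \left(-540\right) + z{\left(-1 \right)}\right) = \left(\left(-683\right) 681 + 869\right) + \left(\left(0 - 12\right) \left(-3\right) \left(-540\right) + 0\right) = \left(-465123 + 869\right) + \left(\left(-12\right) \left(-3\right) \left(-540\right) + 0\right) = -464254 + \left(36 \left(-540\right) + 0\right) = -464254 + \left(-19440 + 0\right) = -464254 - 19440 = -483694$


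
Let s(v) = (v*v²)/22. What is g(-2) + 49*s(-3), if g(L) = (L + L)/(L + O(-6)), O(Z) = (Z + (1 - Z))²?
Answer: -1235/22 ≈ -56.136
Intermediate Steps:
O(Z) = 1 (O(Z) = 1² = 1)
g(L) = 2*L/(1 + L) (g(L) = (L + L)/(L + 1) = (2*L)/(1 + L) = 2*L/(1 + L))
s(v) = v³/22 (s(v) = v³*(1/22) = v³/22)
g(-2) + 49*s(-3) = 2*(-2)/(1 - 2) + 49*((1/22)*(-3)³) = 2*(-2)/(-1) + 49*((1/22)*(-27)) = 2*(-2)*(-1) + 49*(-27/22) = 4 - 1323/22 = -1235/22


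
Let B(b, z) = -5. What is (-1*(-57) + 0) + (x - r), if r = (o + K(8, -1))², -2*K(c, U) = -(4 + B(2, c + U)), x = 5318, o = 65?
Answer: 4859/4 ≈ 1214.8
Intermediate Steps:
K(c, U) = -½ (K(c, U) = -(-1)*(4 - 5)/2 = -(-1)*(-1)/2 = -½*1 = -½)
r = 16641/4 (r = (65 - ½)² = (129/2)² = 16641/4 ≈ 4160.3)
(-1*(-57) + 0) + (x - r) = (-1*(-57) + 0) + (5318 - 1*16641/4) = (57 + 0) + (5318 - 16641/4) = 57 + 4631/4 = 4859/4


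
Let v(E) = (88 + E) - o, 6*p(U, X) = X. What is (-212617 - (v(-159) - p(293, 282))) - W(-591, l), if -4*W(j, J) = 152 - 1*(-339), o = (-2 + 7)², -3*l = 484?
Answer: -849405/4 ≈ -2.1235e+5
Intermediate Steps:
p(U, X) = X/6
l = -484/3 (l = -⅓*484 = -484/3 ≈ -161.33)
o = 25 (o = 5² = 25)
W(j, J) = -491/4 (W(j, J) = -(152 - 1*(-339))/4 = -(152 + 339)/4 = -¼*491 = -491/4)
v(E) = 63 + E (v(E) = (88 + E) - 1*25 = (88 + E) - 25 = 63 + E)
(-212617 - (v(-159) - p(293, 282))) - W(-591, l) = (-212617 - ((63 - 159) - 282/6)) - 1*(-491/4) = (-212617 - (-96 - 1*47)) + 491/4 = (-212617 - (-96 - 47)) + 491/4 = (-212617 - 1*(-143)) + 491/4 = (-212617 + 143) + 491/4 = -212474 + 491/4 = -849405/4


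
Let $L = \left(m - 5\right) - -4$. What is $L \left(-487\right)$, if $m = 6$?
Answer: $-2435$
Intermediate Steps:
$L = 5$ ($L = \left(6 - 5\right) - -4 = 1 + 4 = 5$)
$L \left(-487\right) = 5 \left(-487\right) = -2435$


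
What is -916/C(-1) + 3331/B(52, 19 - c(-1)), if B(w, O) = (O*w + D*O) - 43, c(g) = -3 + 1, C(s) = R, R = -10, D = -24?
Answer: 53253/545 ≈ 97.712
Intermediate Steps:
C(s) = -10
c(g) = -2
B(w, O) = -43 - 24*O + O*w (B(w, O) = (O*w - 24*O) - 43 = (-24*O + O*w) - 43 = -43 - 24*O + O*w)
-916/C(-1) + 3331/B(52, 19 - c(-1)) = -916/(-10) + 3331/(-43 - 24*(19 - 1*(-2)) + (19 - 1*(-2))*52) = -916*(-⅒) + 3331/(-43 - 24*(19 + 2) + (19 + 2)*52) = 458/5 + 3331/(-43 - 24*21 + 21*52) = 458/5 + 3331/(-43 - 504 + 1092) = 458/5 + 3331/545 = 53253/545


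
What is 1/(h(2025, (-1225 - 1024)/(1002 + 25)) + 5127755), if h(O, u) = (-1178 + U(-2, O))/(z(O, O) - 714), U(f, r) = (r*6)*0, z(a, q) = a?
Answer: 69/353815033 ≈ 1.9502e-7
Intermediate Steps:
U(f, r) = 0 (U(f, r) = (6*r)*0 = 0)
h(O, u) = -1178/(-714 + O) (h(O, u) = (-1178 + 0)/(O - 714) = -1178/(-714 + O))
1/(h(2025, (-1225 - 1024)/(1002 + 25)) + 5127755) = 1/(-1178/(-714 + 2025) + 5127755) = 1/(-1178/1311 + 5127755) = 1/(-1178*1/1311 + 5127755) = 1/(-62/69 + 5127755) = 1/(353815033/69) = 69/353815033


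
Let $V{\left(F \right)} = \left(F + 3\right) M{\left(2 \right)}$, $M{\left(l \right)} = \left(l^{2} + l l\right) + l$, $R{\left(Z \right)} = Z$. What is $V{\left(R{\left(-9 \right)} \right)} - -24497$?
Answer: $24437$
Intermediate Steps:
$M{\left(l \right)} = l + 2 l^{2}$ ($M{\left(l \right)} = \left(l^{2} + l^{2}\right) + l = 2 l^{2} + l = l + 2 l^{2}$)
$V{\left(F \right)} = 30 + 10 F$ ($V{\left(F \right)} = \left(F + 3\right) 2 \left(1 + 2 \cdot 2\right) = \left(3 + F\right) 2 \left(1 + 4\right) = \left(3 + F\right) 2 \cdot 5 = \left(3 + F\right) 10 = 30 + 10 F$)
$V{\left(R{\left(-9 \right)} \right)} - -24497 = \left(30 + 10 \left(-9\right)\right) - -24497 = \left(30 - 90\right) + 24497 = -60 + 24497 = 24437$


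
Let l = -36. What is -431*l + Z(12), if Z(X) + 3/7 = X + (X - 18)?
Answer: 108651/7 ≈ 15522.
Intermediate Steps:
Z(X) = -129/7 + 2*X (Z(X) = -3/7 + (X + (X - 18)) = -3/7 + (X + (-18 + X)) = -3/7 + (-18 + 2*X) = -129/7 + 2*X)
-431*l + Z(12) = -431*(-36) + (-129/7 + 2*12) = 15516 + (-129/7 + 24) = 15516 + 39/7 = 108651/7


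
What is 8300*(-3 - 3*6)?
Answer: -174300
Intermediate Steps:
8300*(-3 - 3*6) = 8300*(-3 - 18) = 8300*(-21) = -174300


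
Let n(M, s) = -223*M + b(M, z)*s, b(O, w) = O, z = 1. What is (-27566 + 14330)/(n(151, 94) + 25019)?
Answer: -3309/1385 ≈ -2.3892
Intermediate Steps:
n(M, s) = -223*M + M*s
(-27566 + 14330)/(n(151, 94) + 25019) = (-27566 + 14330)/(151*(-223 + 94) + 25019) = -13236/(151*(-129) + 25019) = -13236/(-19479 + 25019) = -13236/5540 = -13236*1/5540 = -3309/1385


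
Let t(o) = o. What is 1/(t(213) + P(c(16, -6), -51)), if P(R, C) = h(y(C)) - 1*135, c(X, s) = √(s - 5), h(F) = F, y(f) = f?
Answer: 1/27 ≈ 0.037037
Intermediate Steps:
c(X, s) = √(-5 + s)
P(R, C) = -135 + C (P(R, C) = C - 1*135 = C - 135 = -135 + C)
1/(t(213) + P(c(16, -6), -51)) = 1/(213 + (-135 - 51)) = 1/(213 - 186) = 1/27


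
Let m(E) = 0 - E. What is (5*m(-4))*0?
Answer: 0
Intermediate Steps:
m(E) = -E
(5*m(-4))*0 = (5*(-1*(-4)))*0 = (5*4)*0 = 20*0 = 0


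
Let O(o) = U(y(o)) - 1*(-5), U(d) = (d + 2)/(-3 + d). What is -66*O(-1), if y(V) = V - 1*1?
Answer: -330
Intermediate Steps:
y(V) = -1 + V (y(V) = V - 1 = -1 + V)
U(d) = (2 + d)/(-3 + d)
O(o) = 5 + (1 + o)/(-4 + o) (O(o) = (2 + (-1 + o))/(-3 + (-1 + o)) - 1*(-5) = (1 + o)/(-4 + o) + 5 = 5 + (1 + o)/(-4 + o))
-66*O(-1) = -66*(-19 + 6*(-1))/(-4 - 1) = -66*(-19 - 6)/(-5) = -(-66)*(-25)/5 = -66*5 = -330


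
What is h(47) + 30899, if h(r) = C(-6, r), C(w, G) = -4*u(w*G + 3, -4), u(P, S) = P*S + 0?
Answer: 26435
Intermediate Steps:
u(P, S) = P*S
C(w, G) = 48 + 16*G*w (C(w, G) = -4*(w*G + 3)*(-4) = -4*(G*w + 3)*(-4) = -4*(3 + G*w)*(-4) = -4*(-12 - 4*G*w) = 48 + 16*G*w)
h(r) = 48 - 96*r (h(r) = 48 + 16*r*(-6) = 48 - 96*r)
h(47) + 30899 = (48 - 96*47) + 30899 = (48 - 4512) + 30899 = -4464 + 30899 = 26435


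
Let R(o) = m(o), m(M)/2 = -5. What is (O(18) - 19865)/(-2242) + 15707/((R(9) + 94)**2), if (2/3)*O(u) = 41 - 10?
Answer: 87527215/7909776 ≈ 11.066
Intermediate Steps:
m(M) = -10 (m(M) = 2*(-5) = -10)
O(u) = 93/2 (O(u) = 3*(41 - 10)/2 = (3/2)*31 = 93/2)
R(o) = -10
(O(18) - 19865)/(-2242) + 15707/((R(9) + 94)**2) = (93/2 - 19865)/(-2242) + 15707/((-10 + 94)**2) = -39637/2*(-1/2242) + 15707/(84**2) = 39637/4484 + 15707/7056 = 87527215/7909776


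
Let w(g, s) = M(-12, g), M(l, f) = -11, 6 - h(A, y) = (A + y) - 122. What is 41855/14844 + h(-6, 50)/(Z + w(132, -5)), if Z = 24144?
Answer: 1011333611/358230252 ≈ 2.8231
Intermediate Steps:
h(A, y) = 128 - A - y (h(A, y) = 6 - ((A + y) - 122) = 6 - (-122 + A + y) = 6 + (122 - A - y) = 128 - A - y)
w(g, s) = -11
41855/14844 + h(-6, 50)/(Z + w(132, -5)) = 41855/14844 + (128 - 1*(-6) - 1*50)/(24144 - 11) = 41855*(1/14844) + (128 + 6 - 50)/24133 = 41855/14844 + 84*(1/24133) = 41855/14844 + 84/24133 = 1011333611/358230252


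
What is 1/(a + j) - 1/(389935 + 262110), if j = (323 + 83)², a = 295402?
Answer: 191807/300095886710 ≈ 6.3915e-7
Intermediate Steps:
j = 164836 (j = 406² = 164836)
1/(a + j) - 1/(389935 + 262110) = 1/(295402 + 164836) - 1/(389935 + 262110) = 1/460238 - 1/652045 = 191807/300095886710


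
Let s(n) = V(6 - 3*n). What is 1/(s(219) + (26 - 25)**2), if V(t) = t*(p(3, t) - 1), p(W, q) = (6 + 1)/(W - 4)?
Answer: 1/5209 ≈ 0.00019198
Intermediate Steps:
p(W, q) = 7/(-4 + W)
V(t) = -8*t (V(t) = t*(7/(-4 + 3) - 1) = t*(7/(-1) - 1) = t*(7*(-1) - 1) = t*(-7 - 1) = t*(-8) = -8*t)
s(n) = -48 + 24*n (s(n) = -8*(6 - 3*n) = -48 + 24*n)
1/(s(219) + (26 - 25)**2) = 1/((-48 + 24*219) + (26 - 25)**2) = 1/((-48 + 5256) + 1**2) = 1/(5208 + 1) = 1/5209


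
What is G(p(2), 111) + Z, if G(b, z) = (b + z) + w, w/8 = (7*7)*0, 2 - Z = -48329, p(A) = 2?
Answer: 48444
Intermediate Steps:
Z = 48331 (Z = 2 - 1*(-48329) = 2 + 48329 = 48331)
w = 0 (w = 8*((7*7)*0) = 8*(49*0) = 8*0 = 0)
G(b, z) = b + z (G(b, z) = (b + z) + 0 = b + z)
G(p(2), 111) + Z = (2 + 111) + 48331 = 113 + 48331 = 48444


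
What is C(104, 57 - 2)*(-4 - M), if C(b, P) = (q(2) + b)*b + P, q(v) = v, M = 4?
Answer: -88632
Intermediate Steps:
C(b, P) = P + b*(2 + b) (C(b, P) = (2 + b)*b + P = b*(2 + b) + P = P + b*(2 + b))
C(104, 57 - 2)*(-4 - M) = ((57 - 2) + 104² + 2*104)*(-4 - 1*4) = (55 + 10816 + 208)*(-4 - 4) = 11079*(-8) = -88632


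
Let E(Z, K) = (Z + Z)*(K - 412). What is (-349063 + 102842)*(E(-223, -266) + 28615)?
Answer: -81499889663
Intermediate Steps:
E(Z, K) = 2*Z*(-412 + K) (E(Z, K) = (2*Z)*(-412 + K) = 2*Z*(-412 + K))
(-349063 + 102842)*(E(-223, -266) + 28615) = (-349063 + 102842)*(2*(-223)*(-412 - 266) + 28615) = -246221*(2*(-223)*(-678) + 28615) = -246221*(302388 + 28615) = -246221*331003 = -81499889663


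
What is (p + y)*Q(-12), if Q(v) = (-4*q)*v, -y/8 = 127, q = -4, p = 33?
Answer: 188736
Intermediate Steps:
y = -1016 (y = -8*127 = -1016)
Q(v) = 16*v (Q(v) = (-4*(-4))*v = 16*v)
(p + y)*Q(-12) = (33 - 1016)*(16*(-12)) = -983*(-192) = 188736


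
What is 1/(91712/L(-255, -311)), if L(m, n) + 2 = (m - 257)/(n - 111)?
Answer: -83/9675616 ≈ -8.5783e-6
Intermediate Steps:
L(m, n) = -2 + (-257 + m)/(-111 + n) (L(m, n) = -2 + (m - 257)/(n - 111) = -2 + (-257 + m)/(-111 + n))
1/(91712/L(-255, -311)) = 1/(91712/(((-35 - 255 - 2*(-311))/(-111 - 311)))) = 1/(91712/(((-35 - 255 + 622)/(-422)))) = 1/(91712/((-1/422*332))) = 1/(91712/(-166/211)) = 1/(91712*(-211/166)) = 1/(-9675616/83) = -83/9675616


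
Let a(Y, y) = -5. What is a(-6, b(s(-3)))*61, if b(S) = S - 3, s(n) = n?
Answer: -305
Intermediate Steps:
b(S) = -3 + S
a(-6, b(s(-3)))*61 = -5*61 = -305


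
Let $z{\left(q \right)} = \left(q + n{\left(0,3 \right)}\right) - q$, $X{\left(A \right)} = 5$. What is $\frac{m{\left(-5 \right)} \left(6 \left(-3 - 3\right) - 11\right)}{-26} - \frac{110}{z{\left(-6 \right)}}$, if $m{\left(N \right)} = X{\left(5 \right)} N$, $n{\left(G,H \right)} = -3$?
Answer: $- \frac{665}{78} \approx -8.5256$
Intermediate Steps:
$m{\left(N \right)} = 5 N$
$z{\left(q \right)} = -3$ ($z{\left(q \right)} = \left(q - 3\right) - q = \left(-3 + q\right) - q = -3$)
$\frac{m{\left(-5 \right)} \left(6 \left(-3 - 3\right) - 11\right)}{-26} - \frac{110}{z{\left(-6 \right)}} = \frac{5 \left(-5\right) \left(6 \left(-3 - 3\right) - 11\right)}{-26} - \frac{110}{-3} = - 25 \left(6 \left(-6\right) - 11\right) \left(- \frac{1}{26}\right) - - \frac{110}{3} = - 25 \left(-36 - 11\right) \left(- \frac{1}{26}\right) + \frac{110}{3} = \left(-25\right) \left(-47\right) \left(- \frac{1}{26}\right) + \frac{110}{3} = 1175 \left(- \frac{1}{26}\right) + \frac{110}{3} = - \frac{1175}{26} + \frac{110}{3} = - \frac{665}{78}$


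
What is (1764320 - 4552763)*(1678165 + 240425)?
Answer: -5349878855370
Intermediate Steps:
(1764320 - 4552763)*(1678165 + 240425) = -2788443*1918590 = -5349878855370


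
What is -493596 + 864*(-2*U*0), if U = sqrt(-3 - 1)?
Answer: -493596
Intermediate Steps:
U = 2*I (U = sqrt(-4) = 2*I ≈ 2.0*I)
-493596 + 864*(-2*U*0) = -493596 + 864*(-4*I*0) = -493596 + 864*0 = -493596 + 0 = -493596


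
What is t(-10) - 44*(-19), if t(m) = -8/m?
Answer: 4184/5 ≈ 836.80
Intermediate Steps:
t(-10) - 44*(-19) = -8/(-10) - 44*(-19) = -8*(-⅒) + 836 = ⅘ + 836 = 4184/5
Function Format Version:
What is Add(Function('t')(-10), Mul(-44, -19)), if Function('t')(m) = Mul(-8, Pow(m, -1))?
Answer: Rational(4184, 5) ≈ 836.80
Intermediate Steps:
Add(Function('t')(-10), Mul(-44, -19)) = Add(Mul(-8, Pow(-10, -1)), Mul(-44, -19)) = Add(Mul(-8, Rational(-1, 10)), 836) = Add(Rational(4, 5), 836) = Rational(4184, 5)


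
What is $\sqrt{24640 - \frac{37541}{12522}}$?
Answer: $\frac{7 \sqrt{78838649742}}{12522} \approx 156.96$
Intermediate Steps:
$\sqrt{24640 - \frac{37541}{12522}} = \sqrt{\frac{308504539}{12522}} = \frac{7 \sqrt{78838649742}}{12522}$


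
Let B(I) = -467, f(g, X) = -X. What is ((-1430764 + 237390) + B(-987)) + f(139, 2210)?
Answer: -1196051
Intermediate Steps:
((-1430764 + 237390) + B(-987)) + f(139, 2210) = ((-1430764 + 237390) - 467) - 1*2210 = (-1193374 - 467) - 2210 = -1193841 - 2210 = -1196051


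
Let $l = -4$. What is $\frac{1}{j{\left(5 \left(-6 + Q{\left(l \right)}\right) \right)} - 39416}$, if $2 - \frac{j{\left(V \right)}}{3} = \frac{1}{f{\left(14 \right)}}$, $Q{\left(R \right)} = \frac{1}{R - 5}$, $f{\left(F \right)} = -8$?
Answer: $- \frac{8}{315277} \approx -2.5375 \cdot 10^{-5}$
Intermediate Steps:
$Q{\left(R \right)} = \frac{1}{-5 + R}$
$j{\left(V \right)} = \frac{51}{8}$ ($j{\left(V \right)} = 6 - \frac{3}{-8} = 6 - - \frac{3}{8} = 6 + \frac{3}{8} = \frac{51}{8}$)
$\frac{1}{j{\left(5 \left(-6 + Q{\left(l \right)}\right) \right)} - 39416} = \frac{1}{\frac{51}{8} - 39416} = \frac{1}{- \frac{315277}{8}} = - \frac{8}{315277}$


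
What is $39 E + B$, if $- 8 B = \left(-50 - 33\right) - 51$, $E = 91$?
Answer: $\frac{14263}{4} \approx 3565.8$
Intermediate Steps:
$B = \frac{67}{4}$ ($B = - \frac{\left(-50 - 33\right) - 51}{8} = - \frac{-83 - 51}{8} = \left(- \frac{1}{8}\right) \left(-134\right) = \frac{67}{4} \approx 16.75$)
$39 E + B = 39 \cdot 91 + \frac{67}{4} = 3549 + \frac{67}{4} = \frac{14263}{4}$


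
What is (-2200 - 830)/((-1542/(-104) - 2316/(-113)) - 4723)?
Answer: 17804280/27544793 ≈ 0.64638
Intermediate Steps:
(-2200 - 830)/((-1542/(-104) - 2316/(-113)) - 4723) = -3030/((-1542*(-1/104) - 2316*(-1/113)) - 4723) = -3030/((771/52 + 2316/113) - 4723) = -3030/(207555/5876 - 4723) = -3030/(-27544793/5876) = -3030*(-5876/27544793) = 17804280/27544793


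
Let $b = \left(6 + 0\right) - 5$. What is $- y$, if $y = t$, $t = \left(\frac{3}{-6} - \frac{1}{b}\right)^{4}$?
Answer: $- \frac{81}{16} \approx -5.0625$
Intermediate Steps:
$b = 1$ ($b = 6 - 5 = 1$)
$t = \frac{81}{16}$ ($t = \left(\frac{3}{-6} - 1^{-1}\right)^{4} = \left(3 \left(- \frac{1}{6}\right) - 1\right)^{4} = \left(- \frac{1}{2} - 1\right)^{4} = \left(- \frac{3}{2}\right)^{4} = \frac{81}{16} \approx 5.0625$)
$y = \frac{81}{16} \approx 5.0625$
$- y = \left(-1\right) \frac{81}{16} = - \frac{81}{16}$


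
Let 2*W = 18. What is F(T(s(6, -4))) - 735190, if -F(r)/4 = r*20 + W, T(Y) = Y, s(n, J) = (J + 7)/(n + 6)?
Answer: -735246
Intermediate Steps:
s(n, J) = (7 + J)/(6 + n)
W = 9 (W = (½)*18 = 9)
F(r) = -36 - 80*r (F(r) = -4*(r*20 + 9) = -4*(20*r + 9) = -4*(9 + 20*r) = -36 - 80*r)
F(T(s(6, -4))) - 735190 = (-36 - 80*(7 - 4)/(6 + 6)) - 735190 = (-36 - 80*3/12) - 735190 = (-36 - 20*3/3) - 735190 = (-36 - 80*¼) - 735190 = (-36 - 20) - 735190 = -56 - 735190 = -735246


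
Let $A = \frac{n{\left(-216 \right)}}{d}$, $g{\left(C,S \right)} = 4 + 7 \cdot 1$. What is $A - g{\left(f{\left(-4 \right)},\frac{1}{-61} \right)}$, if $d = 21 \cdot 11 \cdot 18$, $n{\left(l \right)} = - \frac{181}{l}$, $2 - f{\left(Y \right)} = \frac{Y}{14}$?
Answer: $- \frac{9879227}{898128} \approx -11.0$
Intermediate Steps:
$f{\left(Y \right)} = 2 - \frac{Y}{14}$
$g{\left(C,S \right)} = 11$ ($g{\left(C,S \right)} = 4 + 7 = 11$)
$d = 4158$ ($d = 231 \cdot 18 = 4158$)
$A = \frac{181}{898128}$ ($A = \frac{\left(-181\right) \frac{1}{-216}}{4158} = \left(-181\right) \left(- \frac{1}{216}\right) \frac{1}{4158} = \frac{181}{216} \cdot \frac{1}{4158} = \frac{181}{898128} \approx 0.00020153$)
$A - g{\left(f{\left(-4 \right)},\frac{1}{-61} \right)} = \frac{181}{898128} - 11 = - \frac{9879227}{898128}$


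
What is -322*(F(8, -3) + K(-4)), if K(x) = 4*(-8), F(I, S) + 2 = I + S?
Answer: 9338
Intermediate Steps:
F(I, S) = -2 + I + S (F(I, S) = -2 + (I + S) = -2 + I + S)
K(x) = -32
-322*(F(8, -3) + K(-4)) = -322*((-2 + 8 - 3) - 32) = -322*(3 - 32) = -322*(-29) = 9338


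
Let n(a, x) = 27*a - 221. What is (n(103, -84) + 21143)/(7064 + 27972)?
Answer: 23703/35036 ≈ 0.67653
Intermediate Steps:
n(a, x) = -221 + 27*a
(n(103, -84) + 21143)/(7064 + 27972) = ((-221 + 27*103) + 21143)/(7064 + 27972) = ((-221 + 2781) + 21143)/35036 = (2560 + 21143)*(1/35036) = 23703*(1/35036) = 23703/35036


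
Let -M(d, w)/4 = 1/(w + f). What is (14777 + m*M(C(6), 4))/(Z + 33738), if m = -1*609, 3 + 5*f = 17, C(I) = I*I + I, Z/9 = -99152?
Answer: -257299/14596710 ≈ -0.017627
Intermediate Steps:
Z = -892368 (Z = 9*(-99152) = -892368)
C(I) = I + I**2 (C(I) = I**2 + I = I + I**2)
f = 14/5 (f = -3/5 + (1/5)*17 = -3/5 + 17/5 = 14/5 ≈ 2.8000)
m = -609
M(d, w) = -4/(14/5 + w) (M(d, w) = -4/(w + 14/5) = -4/(14/5 + w))
(14777 + m*M(C(6), 4))/(Z + 33738) = (14777 - (-12180)/(14 + 5*4))/(-892368 + 33738) = (14777 - (-12180)/(14 + 20))/(-858630) = (14777 - (-12180)/34)*(-1/858630) = (14777 - 609*(-10/17))*(-1/858630) = (14777 + 6090/17)*(-1/858630) = (257299/17)*(-1/858630) = -257299/14596710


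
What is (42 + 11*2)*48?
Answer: 3072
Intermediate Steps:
(42 + 11*2)*48 = (42 + 22)*48 = 64*48 = 3072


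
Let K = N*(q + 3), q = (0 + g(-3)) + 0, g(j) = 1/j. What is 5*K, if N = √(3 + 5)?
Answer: 80*√2/3 ≈ 37.712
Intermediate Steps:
N = 2*√2 (N = √8 = 2*√2 ≈ 2.8284)
q = -⅓ (q = (0 + 1/(-3)) + 0 = (0 - ⅓) + 0 = -⅓ + 0 = -⅓ ≈ -0.33333)
K = 16*√2/3 (K = (2*√2)*(-⅓ + 3) = (2*√2)*(8/3) = 16*√2/3 ≈ 7.5425)
5*K = 5*(16*√2/3) = 80*√2/3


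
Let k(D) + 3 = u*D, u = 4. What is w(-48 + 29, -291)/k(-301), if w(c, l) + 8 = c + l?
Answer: 318/1207 ≈ 0.26346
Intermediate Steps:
k(D) = -3 + 4*D
w(c, l) = -8 + c + l (w(c, l) = -8 + (c + l) = -8 + c + l)
w(-48 + 29, -291)/k(-301) = (-8 + (-48 + 29) - 291)/(-3 + 4*(-301)) = (-8 - 19 - 291)/(-3 - 1204) = -318/(-1207) = -318*(-1/1207) = 318/1207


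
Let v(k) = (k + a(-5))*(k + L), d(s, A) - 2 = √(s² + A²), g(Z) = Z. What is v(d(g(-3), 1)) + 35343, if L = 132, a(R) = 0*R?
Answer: 35621 + 136*√10 ≈ 36051.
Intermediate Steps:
a(R) = 0
d(s, A) = 2 + √(A² + s²) (d(s, A) = 2 + √(s² + A²) = 2 + √(A² + s²))
v(k) = k*(132 + k) (v(k) = (k + 0)*(k + 132) = k*(132 + k))
v(d(g(-3), 1)) + 35343 = (2 + √(1² + (-3)²))*(132 + (2 + √(1² + (-3)²))) + 35343 = (2 + √(1 + 9))*(132 + (2 + √(1 + 9))) + 35343 = (2 + √10)*(132 + (2 + √10)) + 35343 = (2 + √10)*(134 + √10) + 35343 = 35343 + (2 + √10)*(134 + √10)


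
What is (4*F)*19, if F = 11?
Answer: 836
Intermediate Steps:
(4*F)*19 = (4*11)*19 = 44*19 = 836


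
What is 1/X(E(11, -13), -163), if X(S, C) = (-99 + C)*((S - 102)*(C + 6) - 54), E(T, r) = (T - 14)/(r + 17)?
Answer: -2/8424741 ≈ -2.3740e-7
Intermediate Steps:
E(T, r) = (-14 + T)/(17 + r)
X(S, C) = (-99 + C)*(-54 + (-102 + S)*(6 + C)) (X(S, C) = (-99 + C)*((-102 + S)*(6 + C) - 54) = (-99 + C)*(-54 + (-102 + S)*(6 + C)))
1/X(E(11, -13), -163) = 1/(65934 - 594*(-14 + 11)/(17 - 13) - 102*(-163)**2 + 9432*(-163) + ((-14 + 11)/(17 - 13))*(-163)**2 - 93*(-163)*(-14 + 11)/(17 - 13)) = 1/(65934 - 594*(-3)/4 - 102*26569 - 1537416 + (-3/4)*26569 - 93*(-163)*-3/4) = 1/(65934 - 297*(-3)/2 - 2710038 - 1537416 + ((1/4)*(-3))*26569 - 93*(-163)*(1/4)*(-3)) = 1/(65934 - 594*(-3/4) - 2710038 - 1537416 - 3/4*26569 - 93*(-163)*(-3/4)) = 1/(65934 + 891/2 - 2710038 - 1537416 - 79707/4 - 45477/4) = 1/(-8424741/2) = -2/8424741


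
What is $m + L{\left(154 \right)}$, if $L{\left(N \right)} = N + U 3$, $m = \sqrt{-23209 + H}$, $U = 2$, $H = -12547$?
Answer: $160 + 2 i \sqrt{8939} \approx 160.0 + 189.09 i$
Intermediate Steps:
$m = 2 i \sqrt{8939}$ ($m = \sqrt{-23209 - 12547} = \sqrt{-35756} = 2 i \sqrt{8939} \approx 189.09 i$)
$L{\left(N \right)} = 6 + N$ ($L{\left(N \right)} = N + 2 \cdot 3 = N + 6 = 6 + N$)
$m + L{\left(154 \right)} = 2 i \sqrt{8939} + \left(6 + 154\right) = 2 i \sqrt{8939} + 160 = 160 + 2 i \sqrt{8939}$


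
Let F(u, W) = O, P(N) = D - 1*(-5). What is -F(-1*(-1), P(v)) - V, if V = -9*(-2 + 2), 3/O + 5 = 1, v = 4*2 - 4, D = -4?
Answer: ¾ ≈ 0.75000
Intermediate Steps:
v = 4 (v = 8 - 4 = 4)
P(N) = 1 (P(N) = -4 - 1*(-5) = -4 + 5 = 1)
O = -¾ (O = 3/(-5 + 1) = 3/(-4) = 3*(-¼) = -¾ ≈ -0.75000)
F(u, W) = -¾
V = 0 (V = -9*0 = 0)
-F(-1*(-1), P(v)) - V = -1*(-¾) - 1*0 = ¾ + 0 = ¾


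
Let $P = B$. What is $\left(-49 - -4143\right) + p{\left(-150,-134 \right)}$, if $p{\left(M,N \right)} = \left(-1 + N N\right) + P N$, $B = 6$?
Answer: $21245$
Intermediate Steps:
$P = 6$
$p{\left(M,N \right)} = -1 + N^{2} + 6 N$ ($p{\left(M,N \right)} = \left(-1 + N N\right) + 6 N = \left(-1 + N^{2}\right) + 6 N = -1 + N^{2} + 6 N$)
$\left(-49 - -4143\right) + p{\left(-150,-134 \right)} = \left(-49 - -4143\right) + \left(-1 + \left(-134\right)^{2} + 6 \left(-134\right)\right) = \left(-49 + 4143\right) - -17151 = 4094 + 17151 = 21245$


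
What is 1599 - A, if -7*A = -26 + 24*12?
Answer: 11455/7 ≈ 1636.4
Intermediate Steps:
A = -262/7 (A = -(-26 + 24*12)/7 = -(-26 + 288)/7 = -⅐*262 = -262/7 ≈ -37.429)
1599 - A = 1599 - 1*(-262/7) = 1599 + 262/7 = 11455/7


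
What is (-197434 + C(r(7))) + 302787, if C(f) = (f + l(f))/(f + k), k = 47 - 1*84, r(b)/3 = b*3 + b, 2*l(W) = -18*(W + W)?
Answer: 4950163/47 ≈ 1.0532e+5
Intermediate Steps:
l(W) = -18*W (l(W) = (-18*(W + W))/2 = (-36*W)/2 = -18*W)
r(b) = 12*b (r(b) = 3*(b*3 + b) = 3*(3*b + b) = 3*(4*b) = 12*b)
k = -37 (k = 47 - 84 = -37)
C(f) = -17*f/(-37 + f) (C(f) = (f - 18*f)/(f - 37) = (-17*f)/(-37 + f) = -17*f/(-37 + f))
(-197434 + C(r(7))) + 302787 = (-197434 - 17*12*7/(-37 + 12*7)) + 302787 = (-197434 - 17*84/(-37 + 84)) + 302787 = (-197434 - 17*84/47) + 302787 = (-197434 - 17*84*1/47) + 302787 = (-197434 - 1428/47) + 302787 = -9280826/47 + 302787 = 4950163/47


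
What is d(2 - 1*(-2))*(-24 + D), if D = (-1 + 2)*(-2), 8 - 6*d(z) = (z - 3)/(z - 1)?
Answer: -299/9 ≈ -33.222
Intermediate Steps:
d(z) = 4/3 - (-3 + z)/(6*(-1 + z)) (d(z) = 4/3 - (z - 3)/(6*(z - 1)) = 4/3 - (-3 + z)/(6*(-1 + z)))
D = -2 (D = 1*(-2) = -2)
d(2 - 1*(-2))*(-24 + D) = ((-5 + 7*(2 - 1*(-2)))/(6*(-1 + (2 - 1*(-2)))))*(-24 - 2) = ((-5 + 7*(2 + 2))/(6*(-1 + (2 + 2))))*(-26) = ((-5 + 7*4)/(6*(-1 + 4)))*(-26) = ((⅙)*(-5 + 28)/3)*(-26) = ((⅙)*(⅓)*23)*(-26) = (23/18)*(-26) = -299/9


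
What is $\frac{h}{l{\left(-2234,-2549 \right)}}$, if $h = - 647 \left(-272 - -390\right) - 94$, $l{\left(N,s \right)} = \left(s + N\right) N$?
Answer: $- \frac{38220}{5342611} \approx -0.0071538$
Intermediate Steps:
$l{\left(N,s \right)} = N \left(N + s\right)$ ($l{\left(N,s \right)} = \left(N + s\right) N = N \left(N + s\right)$)
$h = -76440$ ($h = - 647 \left(-272 + 390\right) - 94 = \left(-647\right) 118 - 94 = -76346 - 94 = -76440$)
$\frac{h}{l{\left(-2234,-2549 \right)}} = - \frac{76440}{\left(-2234\right) \left(-2234 - 2549\right)} = - \frac{76440}{\left(-2234\right) \left(-4783\right)} = - \frac{76440}{10685222} = \left(-76440\right) \frac{1}{10685222} = - \frac{38220}{5342611}$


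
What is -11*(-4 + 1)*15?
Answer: 495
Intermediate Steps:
-11*(-4 + 1)*15 = -11*(-3)*15 = 33*15 = 495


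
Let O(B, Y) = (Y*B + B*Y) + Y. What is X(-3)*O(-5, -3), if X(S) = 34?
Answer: 918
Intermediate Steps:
O(B, Y) = Y + 2*B*Y (O(B, Y) = (B*Y + B*Y) + Y = 2*B*Y + Y = Y + 2*B*Y)
X(-3)*O(-5, -3) = 34*(-3*(1 + 2*(-5))) = 34*(-3*(1 - 10)) = 34*(-3*(-9)) = 34*27 = 918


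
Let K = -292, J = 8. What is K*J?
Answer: -2336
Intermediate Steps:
K*J = -292*8 = -2336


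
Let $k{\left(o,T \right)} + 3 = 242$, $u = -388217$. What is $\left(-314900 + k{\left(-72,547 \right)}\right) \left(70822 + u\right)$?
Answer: $99871828095$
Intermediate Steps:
$k{\left(o,T \right)} = 239$ ($k{\left(o,T \right)} = -3 + 242 = 239$)
$\left(-314900 + k{\left(-72,547 \right)}\right) \left(70822 + u\right) = \left(-314900 + 239\right) \left(70822 - 388217\right) = \left(-314661\right) \left(-317395\right) = 99871828095$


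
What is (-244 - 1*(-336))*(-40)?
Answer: -3680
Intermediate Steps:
(-244 - 1*(-336))*(-40) = (-244 + 336)*(-40) = 92*(-40) = -3680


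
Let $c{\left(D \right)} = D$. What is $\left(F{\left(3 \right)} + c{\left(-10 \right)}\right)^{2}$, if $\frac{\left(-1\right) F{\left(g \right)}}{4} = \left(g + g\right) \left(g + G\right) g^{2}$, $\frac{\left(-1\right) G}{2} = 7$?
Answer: $5597956$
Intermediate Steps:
$G = -14$ ($G = \left(-2\right) 7 = -14$)
$F{\left(g \right)} = - 8 g^{3} \left(-14 + g\right)$ ($F{\left(g \right)} = - 4 \left(g + g\right) \left(g - 14\right) g^{2} = - 4 \cdot 2 g \left(-14 + g\right) g^{2} = - 4 \cdot 2 g^{3} \left(-14 + g\right) = - 8 g^{3} \left(-14 + g\right)$)
$\left(F{\left(3 \right)} + c{\left(-10 \right)}\right)^{2} = \left(8 \cdot 3^{3} \left(14 - 3\right) - 10\right)^{2} = \left(8 \cdot 27 \left(14 - 3\right) - 10\right)^{2} = \left(8 \cdot 27 \cdot 11 - 10\right)^{2} = \left(2376 - 10\right)^{2} = 2366^{2} = 5597956$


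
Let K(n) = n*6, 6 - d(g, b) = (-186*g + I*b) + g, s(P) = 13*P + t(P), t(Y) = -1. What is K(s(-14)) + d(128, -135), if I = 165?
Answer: 44863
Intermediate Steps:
s(P) = -1 + 13*P (s(P) = 13*P - 1 = -1 + 13*P)
d(g, b) = 6 - 165*b + 185*g (d(g, b) = 6 - ((-186*g + 165*b) + g) = 6 - (-185*g + 165*b) = 6 + (-165*b + 185*g) = 6 - 165*b + 185*g)
K(n) = 6*n
K(s(-14)) + d(128, -135) = 6*(-1 + 13*(-14)) + (6 - 165*(-135) + 185*128) = 6*(-1 - 182) + (6 + 22275 + 23680) = 6*(-183) + 45961 = -1098 + 45961 = 44863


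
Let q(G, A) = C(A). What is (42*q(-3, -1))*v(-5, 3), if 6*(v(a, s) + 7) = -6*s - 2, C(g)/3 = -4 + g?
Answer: 6510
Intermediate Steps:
C(g) = -12 + 3*g (C(g) = 3*(-4 + g) = -12 + 3*g)
q(G, A) = -12 + 3*A
v(a, s) = -22/3 - s (v(a, s) = -7 + (-6*s - 2)/6 = -7 + (-2 - 6*s)/6 = -7 + (-⅓ - s) = -22/3 - s)
(42*q(-3, -1))*v(-5, 3) = (42*(-12 + 3*(-1)))*(-22/3 - 1*3) = (42*(-12 - 3))*(-22/3 - 3) = (42*(-15))*(-31/3) = -630*(-31/3) = 6510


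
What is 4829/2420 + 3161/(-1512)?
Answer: -7913/83160 ≈ -0.095154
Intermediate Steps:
4829/2420 + 3161/(-1512) = 4829*(1/2420) + 3161*(-1/1512) = 439/220 - 3161/1512 = -7913/83160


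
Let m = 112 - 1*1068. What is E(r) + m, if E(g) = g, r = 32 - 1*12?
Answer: -936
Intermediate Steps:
m = -956 (m = 112 - 1068 = -956)
r = 20 (r = 32 - 12 = 20)
E(r) + m = 20 - 956 = -936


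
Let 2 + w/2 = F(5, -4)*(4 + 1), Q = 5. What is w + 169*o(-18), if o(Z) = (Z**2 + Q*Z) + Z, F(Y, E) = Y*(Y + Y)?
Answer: 37000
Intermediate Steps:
F(Y, E) = 2*Y**2 (F(Y, E) = Y*(2*Y) = 2*Y**2)
w = 496 (w = -4 + 2*((2*5**2)*(4 + 1)) = -4 + 2*((2*25)*5) = -4 + 2*(50*5) = -4 + 2*250 = -4 + 500 = 496)
o(Z) = Z**2 + 6*Z (o(Z) = (Z**2 + 5*Z) + Z = Z**2 + 6*Z)
w + 169*o(-18) = 496 + 169*(-18*(6 - 18)) = 496 + 169*(-18*(-12)) = 496 + 169*216 = 496 + 36504 = 37000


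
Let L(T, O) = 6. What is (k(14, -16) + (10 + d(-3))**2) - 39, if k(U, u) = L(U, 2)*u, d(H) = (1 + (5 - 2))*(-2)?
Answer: -131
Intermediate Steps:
d(H) = -8 (d(H) = (1 + 3)*(-2) = 4*(-2) = -8)
k(U, u) = 6*u
(k(14, -16) + (10 + d(-3))**2) - 39 = (6*(-16) + (10 - 8)**2) - 39 = (-96 + 2**2) - 39 = (-96 + 4) - 39 = -92 - 39 = -131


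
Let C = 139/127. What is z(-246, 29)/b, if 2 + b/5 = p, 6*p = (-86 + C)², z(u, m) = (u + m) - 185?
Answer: -38903148/580397705 ≈ -0.067028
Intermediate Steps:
z(u, m) = -185 + m + u (z(u, m) = (m + u) - 185 = -185 + m + u)
C = 139/127 (C = 139*(1/127) = 139/127 ≈ 1.0945)
p = 116273089/96774 (p = (-86 + 139/127)²/6 = (-10783/127)²/6 = (⅙)*(116273089/16129) = 116273089/96774 ≈ 1201.5)
b = 580397705/96774 (b = -10 + 5*(116273089/96774) = -10 + 581365445/96774 = 580397705/96774 ≈ 5997.5)
z(-246, 29)/b = (-185 + 29 - 246)/(580397705/96774) = -402*96774/580397705 = -38903148/580397705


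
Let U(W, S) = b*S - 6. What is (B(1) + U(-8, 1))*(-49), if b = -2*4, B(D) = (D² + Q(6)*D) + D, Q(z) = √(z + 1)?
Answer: 588 - 49*√7 ≈ 458.36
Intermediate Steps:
Q(z) = √(1 + z)
B(D) = D + D² + D*√7 (B(D) = (D² + √(1 + 6)*D) + D = (D² + √7*D) + D = (D² + D*√7) + D = D + D² + D*√7)
b = -8
U(W, S) = -6 - 8*S (U(W, S) = -8*S - 6 = -6 - 8*S)
(B(1) + U(-8, 1))*(-49) = (1*(1 + 1 + √7) + (-6 - 8*1))*(-49) = (1*(2 + √7) + (-6 - 8))*(-49) = ((2 + √7) - 14)*(-49) = (-12 + √7)*(-49) = 588 - 49*√7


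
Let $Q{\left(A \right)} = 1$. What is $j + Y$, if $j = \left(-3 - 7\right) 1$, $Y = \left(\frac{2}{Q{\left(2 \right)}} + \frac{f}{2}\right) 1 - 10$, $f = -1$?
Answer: $- \frac{37}{2} \approx -18.5$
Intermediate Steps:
$Y = - \frac{17}{2}$ ($Y = \left(\frac{2}{1} - \frac{1}{2}\right) 1 - 10 = \left(2 \cdot 1 - \frac{1}{2}\right) 1 - 10 = \left(2 - \frac{1}{2}\right) 1 - 10 = \frac{3}{2} \cdot 1 - 10 = \frac{3}{2} - 10 = - \frac{17}{2} \approx -8.5$)
$j = -10$ ($j = \left(-10\right) 1 = -10$)
$j + Y = -10 - \frac{17}{2} = - \frac{37}{2}$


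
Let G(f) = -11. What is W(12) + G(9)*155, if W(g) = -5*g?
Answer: -1765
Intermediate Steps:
W(12) + G(9)*155 = -5*12 - 11*155 = -60 - 1705 = -1765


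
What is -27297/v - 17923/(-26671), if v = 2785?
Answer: -678122732/74278735 ≈ -9.1294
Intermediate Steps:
-27297/v - 17923/(-26671) = -27297/2785 - 17923/(-26671) = -27297*1/2785 - 17923*(-1/26671) = -27297/2785 + 17923/26671 = -678122732/74278735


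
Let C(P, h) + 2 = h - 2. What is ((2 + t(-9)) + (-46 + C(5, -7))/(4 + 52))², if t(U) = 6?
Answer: 152881/3136 ≈ 48.750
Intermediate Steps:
C(P, h) = -4 + h (C(P, h) = -2 + (h - 2) = -2 + (-2 + h) = -4 + h)
((2 + t(-9)) + (-46 + C(5, -7))/(4 + 52))² = ((2 + 6) + (-46 + (-4 - 7))/(4 + 52))² = (8 + (-46 - 11)/56)² = (8 - 57*1/56)² = (8 - 57/56)² = (391/56)² = 152881/3136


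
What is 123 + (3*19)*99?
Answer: 5766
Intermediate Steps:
123 + (3*19)*99 = 123 + 57*99 = 123 + 5643 = 5766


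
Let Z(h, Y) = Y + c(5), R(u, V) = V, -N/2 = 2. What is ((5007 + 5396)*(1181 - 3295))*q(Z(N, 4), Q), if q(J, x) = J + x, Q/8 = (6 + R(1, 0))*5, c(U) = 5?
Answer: -5475993558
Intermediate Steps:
N = -4 (N = -2*2 = -4)
Q = 240 (Q = 8*((6 + 0)*5) = 8*(6*5) = 8*30 = 240)
Z(h, Y) = 5 + Y (Z(h, Y) = Y + 5 = 5 + Y)
((5007 + 5396)*(1181 - 3295))*q(Z(N, 4), Q) = ((5007 + 5396)*(1181 - 3295))*((5 + 4) + 240) = (10403*(-2114))*(9 + 240) = -21991942*249 = -5475993558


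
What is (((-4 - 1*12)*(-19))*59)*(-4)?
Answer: -71744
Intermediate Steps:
(((-4 - 1*12)*(-19))*59)*(-4) = (((-4 - 12)*(-19))*59)*(-4) = (-16*(-19)*59)*(-4) = (304*59)*(-4) = 17936*(-4) = -71744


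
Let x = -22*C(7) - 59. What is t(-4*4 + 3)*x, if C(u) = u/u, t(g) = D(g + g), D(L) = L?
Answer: 2106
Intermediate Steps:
t(g) = 2*g (t(g) = g + g = 2*g)
C(u) = 1
x = -81 (x = -22*1 - 59 = -22 - 59 = -81)
t(-4*4 + 3)*x = (2*(-4*4 + 3))*(-81) = (2*(-16 + 3))*(-81) = (2*(-13))*(-81) = -26*(-81) = 2106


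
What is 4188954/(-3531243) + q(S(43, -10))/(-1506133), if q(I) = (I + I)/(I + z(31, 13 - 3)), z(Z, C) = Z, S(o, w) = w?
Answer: -44163829442554/37229651293233 ≈ -1.1863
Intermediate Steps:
q(I) = 2*I/(31 + I) (q(I) = (I + I)/(I + 31) = (2*I)/(31 + I) = 2*I/(31 + I))
4188954/(-3531243) + q(S(43, -10))/(-1506133) = 4188954/(-3531243) + (2*(-10)/(31 - 10))/(-1506133) = 4188954*(-1/3531243) + (2*(-10)/21)*(-1/1506133) = -1396318/1177081 + (2*(-10)*(1/21))*(-1/1506133) = -1396318/1177081 - 20/21*(-1/1506133) = -1396318/1177081 + 20/31628793 = -44163829442554/37229651293233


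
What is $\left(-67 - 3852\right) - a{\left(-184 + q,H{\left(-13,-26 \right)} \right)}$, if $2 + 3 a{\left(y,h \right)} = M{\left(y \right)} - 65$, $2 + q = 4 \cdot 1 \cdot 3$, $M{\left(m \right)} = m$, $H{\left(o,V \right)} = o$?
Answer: $- \frac{11516}{3} \approx -3838.7$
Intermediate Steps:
$q = 10$ ($q = -2 + 4 \cdot 1 \cdot 3 = -2 + 4 \cdot 3 = -2 + 12 = 10$)
$a{\left(y,h \right)} = - \frac{67}{3} + \frac{y}{3}$ ($a{\left(y,h \right)} = - \frac{2}{3} + \frac{y - 65}{3} = - \frac{2}{3} + \frac{-65 + y}{3} = - \frac{2}{3} + \left(- \frac{65}{3} + \frac{y}{3}\right) = - \frac{67}{3} + \frac{y}{3}$)
$\left(-67 - 3852\right) - a{\left(-184 + q,H{\left(-13,-26 \right)} \right)} = \left(-67 - 3852\right) - \left(- \frac{67}{3} + \frac{-184 + 10}{3}\right) = \left(-67 - 3852\right) - \left(- \frac{67}{3} + \frac{1}{3} \left(-174\right)\right) = -3919 - \left(- \frac{67}{3} - 58\right) = -3919 - - \frac{241}{3} = -3919 + \frac{241}{3} = - \frac{11516}{3}$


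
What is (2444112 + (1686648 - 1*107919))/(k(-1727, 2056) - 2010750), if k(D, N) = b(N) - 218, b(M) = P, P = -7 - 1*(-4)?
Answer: -4022841/2010971 ≈ -2.0004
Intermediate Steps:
P = -3 (P = -7 + 4 = -3)
b(M) = -3
k(D, N) = -221 (k(D, N) = -3 - 218 = -221)
(2444112 + (1686648 - 1*107919))/(k(-1727, 2056) - 2010750) = (2444112 + (1686648 - 1*107919))/(-221 - 2010750) = (2444112 + (1686648 - 107919))/(-2010971) = (2444112 + 1578729)*(-1/2010971) = 4022841*(-1/2010971) = -4022841/2010971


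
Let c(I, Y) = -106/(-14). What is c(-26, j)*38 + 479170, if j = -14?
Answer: 3356204/7 ≈ 4.7946e+5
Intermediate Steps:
c(I, Y) = 53/7 (c(I, Y) = -106*(-1/14) = 53/7)
c(-26, j)*38 + 479170 = (53/7)*38 + 479170 = 2014/7 + 479170 = 3356204/7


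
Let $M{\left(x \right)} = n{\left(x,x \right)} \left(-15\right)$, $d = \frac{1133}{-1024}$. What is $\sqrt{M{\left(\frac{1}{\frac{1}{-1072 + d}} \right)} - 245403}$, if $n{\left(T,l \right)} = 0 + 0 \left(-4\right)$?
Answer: $3 i \sqrt{27267} \approx 495.38 i$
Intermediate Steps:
$d = - \frac{1133}{1024}$ ($d = 1133 \left(- \frac{1}{1024}\right) = - \frac{1133}{1024} \approx -1.1064$)
$n{\left(T,l \right)} = 0$ ($n{\left(T,l \right)} = 0 + 0 = 0$)
$M{\left(x \right)} = 0$ ($M{\left(x \right)} = 0 \left(-15\right) = 0$)
$\sqrt{M{\left(\frac{1}{\frac{1}{-1072 + d}} \right)} - 245403} = \sqrt{0 - 245403} = \sqrt{-245403} = 3 i \sqrt{27267}$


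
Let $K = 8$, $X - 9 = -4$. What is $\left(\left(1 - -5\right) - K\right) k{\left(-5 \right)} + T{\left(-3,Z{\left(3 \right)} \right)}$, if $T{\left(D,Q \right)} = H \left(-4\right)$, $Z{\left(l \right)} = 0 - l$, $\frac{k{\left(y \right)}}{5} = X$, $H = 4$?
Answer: $-66$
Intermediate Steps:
$X = 5$ ($X = 9 - 4 = 5$)
$k{\left(y \right)} = 25$ ($k{\left(y \right)} = 5 \cdot 5 = 25$)
$Z{\left(l \right)} = - l$
$T{\left(D,Q \right)} = -16$ ($T{\left(D,Q \right)} = 4 \left(-4\right) = -16$)
$\left(\left(1 - -5\right) - K\right) k{\left(-5 \right)} + T{\left(-3,Z{\left(3 \right)} \right)} = \left(\left(1 - -5\right) - 8\right) 25 - 16 = \left(\left(1 + 5\right) - 8\right) 25 - 16 = \left(6 - 8\right) 25 - 16 = \left(-2\right) 25 - 16 = -50 - 16 = -66$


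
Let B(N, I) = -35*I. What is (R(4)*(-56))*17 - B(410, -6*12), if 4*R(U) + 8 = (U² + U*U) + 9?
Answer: -10374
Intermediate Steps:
R(U) = ¼ + U²/2 (R(U) = -2 + ((U² + U*U) + 9)/4 = -2 + ((U² + U²) + 9)/4 = -2 + (2*U² + 9)/4 = -2 + (9 + 2*U²)/4 = -2 + (9/4 + U²/2) = ¼ + U²/2)
(R(4)*(-56))*17 - B(410, -6*12) = ((¼ + (½)*4²)*(-56))*17 - (-35)*(-6*12) = ((¼ + (½)*16)*(-56))*17 - (-35)*(-72) = ((¼ + 8)*(-56))*17 - 1*2520 = ((33/4)*(-56))*17 - 2520 = -462*17 - 2520 = -7854 - 2520 = -10374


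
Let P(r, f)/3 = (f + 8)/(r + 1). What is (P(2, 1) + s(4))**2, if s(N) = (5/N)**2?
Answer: 28561/256 ≈ 111.57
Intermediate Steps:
P(r, f) = 3*(8 + f)/(1 + r) (P(r, f) = 3*((f + 8)/(r + 1)) = 3*((8 + f)/(1 + r)) = 3*(8 + f)/(1 + r))
s(N) = 25/N**2
(P(2, 1) + s(4))**2 = (3*(8 + 1)/(1 + 2) + 25/4**2)**2 = (3*9/3 + 25*(1/16))**2 = (3*(1/3)*9 + 25/16)**2 = (9 + 25/16)**2 = (169/16)**2 = 28561/256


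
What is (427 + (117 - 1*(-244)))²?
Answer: 620944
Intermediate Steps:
(427 + (117 - 1*(-244)))² = (427 + (117 + 244))² = (427 + 361)² = 788² = 620944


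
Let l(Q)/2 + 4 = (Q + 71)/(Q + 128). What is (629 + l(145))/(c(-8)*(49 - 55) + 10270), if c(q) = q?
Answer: 56655/938938 ≈ 0.060339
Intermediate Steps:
l(Q) = -8 + 2*(71 + Q)/(128 + Q) (l(Q) = -8 + 2*((Q + 71)/(Q + 128)) = -8 + 2*((71 + Q)/(128 + Q)) = -8 + 2*(71 + Q)/(128 + Q))
(629 + l(145))/(c(-8)*(49 - 55) + 10270) = (629 + 6*(-147 - 1*145)/(128 + 145))/(-8*(49 - 55) + 10270) = (629 + 6*(-147 - 145)/273)/(-8*(-6) + 10270) = (629 + 6*(1/273)*(-292))/(48 + 10270) = (629 - 584/91)/10318 = (56655/91)*(1/10318) = 56655/938938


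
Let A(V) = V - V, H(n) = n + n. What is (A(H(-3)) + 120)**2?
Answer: 14400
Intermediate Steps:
H(n) = 2*n
A(V) = 0
(A(H(-3)) + 120)**2 = (0 + 120)**2 = 120**2 = 14400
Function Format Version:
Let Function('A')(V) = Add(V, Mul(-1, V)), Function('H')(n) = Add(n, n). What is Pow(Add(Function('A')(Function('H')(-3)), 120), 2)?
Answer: 14400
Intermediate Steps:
Function('H')(n) = Mul(2, n)
Function('A')(V) = 0
Pow(Add(Function('A')(Function('H')(-3)), 120), 2) = Pow(Add(0, 120), 2) = Pow(120, 2) = 14400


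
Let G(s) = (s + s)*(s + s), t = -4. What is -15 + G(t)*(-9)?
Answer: -591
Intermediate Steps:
G(s) = 4*s**2 (G(s) = (2*s)*(2*s) = 4*s**2)
-15 + G(t)*(-9) = -15 + (4*(-4)**2)*(-9) = -15 + (4*16)*(-9) = -15 + 64*(-9) = -15 - 576 = -591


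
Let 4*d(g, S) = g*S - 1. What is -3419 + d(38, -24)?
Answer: -14589/4 ≈ -3647.3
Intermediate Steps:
d(g, S) = -¼ + S*g/4 (d(g, S) = (g*S - 1)/4 = (S*g - 1)/4 = (-1 + S*g)/4 = -¼ + S*g/4)
-3419 + d(38, -24) = -3419 + (-¼ + (¼)*(-24)*38) = -3419 + (-¼ - 228) = -3419 - 913/4 = -14589/4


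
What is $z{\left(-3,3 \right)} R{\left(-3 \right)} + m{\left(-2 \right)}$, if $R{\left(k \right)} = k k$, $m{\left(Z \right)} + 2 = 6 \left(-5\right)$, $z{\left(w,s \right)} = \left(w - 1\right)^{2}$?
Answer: $112$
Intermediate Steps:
$z{\left(w,s \right)} = \left(-1 + w\right)^{2}$
$m{\left(Z \right)} = -32$ ($m{\left(Z \right)} = -2 + 6 \left(-5\right) = -2 - 30 = -32$)
$R{\left(k \right)} = k^{2}$
$z{\left(-3,3 \right)} R{\left(-3 \right)} + m{\left(-2 \right)} = \left(-1 - 3\right)^{2} \left(-3\right)^{2} - 32 = \left(-4\right)^{2} \cdot 9 - 32 = 16 \cdot 9 - 32 = 144 - 32 = 112$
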